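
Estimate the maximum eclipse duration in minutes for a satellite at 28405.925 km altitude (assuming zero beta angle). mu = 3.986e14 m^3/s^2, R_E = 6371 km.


r = 34776.9250 km
T = 1075.7138 min
Eclipse fraction = arcsin(R_E/r)/pi = arcsin(6371.0000/34776.9250)/pi
= arcsin(0.1831962)/pi = 0.05864436
Eclipse duration = 0.05864436 * 1075.7138 = 63.0845 min

63.0845 minutes


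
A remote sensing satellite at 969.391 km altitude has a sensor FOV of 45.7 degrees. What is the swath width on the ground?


FOV = 45.7 deg = 0.7976155 rad
swath = 2 * alt * tan(FOV/2) = 2 * 969.391 * tan(0.3988077)
swath = 2 * 969.391 * 0.4213885
swath = 816.9805 km

816.9805 km


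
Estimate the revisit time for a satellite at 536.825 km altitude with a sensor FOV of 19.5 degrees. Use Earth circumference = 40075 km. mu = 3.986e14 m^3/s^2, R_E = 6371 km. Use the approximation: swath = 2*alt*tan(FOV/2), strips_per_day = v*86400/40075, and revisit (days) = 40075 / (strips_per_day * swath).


swath = 2*536.825*tan(0.1701696) = 184.4868 km
v = sqrt(mu/r) = 7596.2279 m/s = 7.5962 km/s
strips/day = v*86400/40075 = 7.5962*86400/40075 = 16.3771
coverage/day = strips * swath = 16.3771 * 184.4868 = 3021.3673 km
revisit = 40075 / 3021.3673 = 13.2639 days

13.2639 days


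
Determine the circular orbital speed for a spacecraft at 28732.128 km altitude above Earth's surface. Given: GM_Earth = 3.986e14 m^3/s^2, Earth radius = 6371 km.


r = R_E + alt = 6371.0 + 28732.128 = 35103.1280 km = 3.5103128e+07 m
v = sqrt(mu/r) = sqrt(3.986e14 / 3.5103128e+07) = 3369.7349 m/s = 3.3697 km/s

3.3697 km/s


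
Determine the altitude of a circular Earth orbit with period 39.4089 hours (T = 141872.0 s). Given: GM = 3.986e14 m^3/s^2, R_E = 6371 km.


T = 141872.0 s
r = (mu*T^2/(4*pi^2))^(1/3) = (3.986e14 * 141872.0^2 / (4*pi^2))^(1/3)
r = 5.8792733e+07 m = 58792.7327 km
alt = r - R_E = 58792.7327 - 6371 = 52421.7327 km

52421.7327 km


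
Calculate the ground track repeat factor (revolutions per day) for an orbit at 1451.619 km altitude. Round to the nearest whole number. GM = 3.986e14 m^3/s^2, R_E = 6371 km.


r = 7.822619e+06 m
T = 2*pi*sqrt(r^3/mu) = 6885.5635 s = 114.7594 min
revs/day = 1440 / 114.7594 = 12.5480
Rounded: 13 revolutions per day

13 revolutions per day


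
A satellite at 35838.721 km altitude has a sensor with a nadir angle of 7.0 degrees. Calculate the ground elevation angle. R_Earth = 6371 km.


r = R_E + alt = 42209.7210 km
Law of sines in the satellite / Earth-center / ground-point triangle:
  sin(nadir)/R_E = sin(90 + el)/r  =>  cos(el) = (r/R_E)*sin(nadir)
cos(el) = (42209.7210 / 6371.0000) * sin(7.0 deg) = 0.8074197
el = arccos(0.8074197) = 36.1554 deg
(Earth-central angle = 90 - nadir - el = 46.8446 deg)

36.1554 degrees


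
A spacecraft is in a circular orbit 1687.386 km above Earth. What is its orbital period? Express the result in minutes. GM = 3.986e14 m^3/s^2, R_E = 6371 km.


r = 8058.3860 km = 8.058386e+06 m
T = 2*pi*sqrt(r^3/mu) = 2*pi*sqrt(5.2329213e+20 / 3.986e14)
T = 7199.1848 s = 119.9864 min

119.9864 minutes


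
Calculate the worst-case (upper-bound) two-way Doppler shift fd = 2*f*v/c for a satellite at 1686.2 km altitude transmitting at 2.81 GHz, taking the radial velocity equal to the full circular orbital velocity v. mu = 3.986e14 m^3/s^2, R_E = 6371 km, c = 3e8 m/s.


r = 8.0572e+06 m
v = sqrt(mu/r) = 7033.5823 m/s (worst-case radial velocity)
f = 2.81 GHz = 2.81e+09 Hz
fd = 2*f*v/c = 2*2.81e+09*7033.5823/3.0e+08
fd = 131762.4423 Hz

131762.4423 Hz


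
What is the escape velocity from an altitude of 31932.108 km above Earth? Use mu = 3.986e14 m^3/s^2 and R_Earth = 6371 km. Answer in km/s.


r = 6371.0 + 31932.108 = 38303.1080 km = 3.8303108e+07 m
v_esc = sqrt(2*mu/r) = sqrt(2*3.986e14 / 3.8303108e+07)
v_esc = 4562.1193 m/s = 4.5621 km/s

4.5621 km/s


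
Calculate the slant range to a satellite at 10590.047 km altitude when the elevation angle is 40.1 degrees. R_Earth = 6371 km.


h = 10590.047 km, el = 40.1 deg
d = -R_E*sin(el) + sqrt((R_E*sin(el))^2 + 2*R_E*h + h^2)
d = -6371.0000*sin(0.699877) + sqrt((6371.0000*0.6441236)^2 + 2*6371.0000*10590.047 + 10590.047^2)
d = 12142.1470 km

12142.1470 km


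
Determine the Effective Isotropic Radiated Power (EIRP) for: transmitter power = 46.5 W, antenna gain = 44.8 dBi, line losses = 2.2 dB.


Pt = 46.5 W = 16.6745 dBW
EIRP = Pt_dBW + Gt - losses = 16.6745 + 44.8 - 2.2 = 59.2745 dBW

59.2745 dBW


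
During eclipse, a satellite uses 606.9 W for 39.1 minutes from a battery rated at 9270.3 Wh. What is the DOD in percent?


E_used = P * t / 60 = 606.9 * 39.1 / 60 = 395.4965 Wh
DOD = E_used / E_total * 100 = 395.4965 / 9270.3 * 100
DOD = 4.2663 %

4.2663 %


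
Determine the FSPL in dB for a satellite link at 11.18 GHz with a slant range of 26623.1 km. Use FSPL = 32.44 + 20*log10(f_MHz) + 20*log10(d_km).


f = 11.18 GHz = 11180.0000 MHz
d = 26623.1 km
FSPL = 32.44 + 20*log10(11180.0000) + 20*log10(26623.1)
FSPL = 32.44 + 80.9688 + 88.5052
FSPL = 201.9140 dB

201.9140 dB


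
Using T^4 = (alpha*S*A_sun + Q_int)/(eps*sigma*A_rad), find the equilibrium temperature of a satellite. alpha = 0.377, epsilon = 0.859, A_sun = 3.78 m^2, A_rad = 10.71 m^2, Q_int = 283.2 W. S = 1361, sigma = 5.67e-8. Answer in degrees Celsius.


Numerator = alpha*S*A_sun + Q_int = 0.377*1361*3.78 + 283.2 = 2222.7067 W
Denominator = eps*sigma*A_rad = 0.859*5.67e-8*10.71 = 5.2163376e-07 W/K^4
T^4 = 4.2610483e+09 K^4
T = 255.4931 K = -17.6569 C

-17.6569 degrees Celsius


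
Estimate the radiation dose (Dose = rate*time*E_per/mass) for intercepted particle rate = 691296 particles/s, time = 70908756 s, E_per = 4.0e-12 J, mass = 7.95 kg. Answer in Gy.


Total energy deposited = rate * time * E_per
  = 691296 * 70908756 * 4.0e-12 = 196.0758 J
Dose = E_total / mass = 196.0758 / 7.95
Dose = 24.6636 Gy

24.6636 Gy


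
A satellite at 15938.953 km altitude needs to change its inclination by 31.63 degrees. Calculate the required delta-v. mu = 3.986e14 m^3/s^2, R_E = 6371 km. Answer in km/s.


r = 22309.9530 km = 2.2309953e+07 m
V = sqrt(mu/r) = 4226.8742 m/s
di = 31.63 deg = 0.5520476 rad
dV = 2*V*sin(di/2) = 2*4226.8742*sin(0.2760238)
dV = 2303.9182 m/s = 2.3039 km/s

2.3039 km/s


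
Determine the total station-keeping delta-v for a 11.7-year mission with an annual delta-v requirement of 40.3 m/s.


dV = rate * years = 40.3 * 11.7
dV = 471.5100 m/s

471.5100 m/s


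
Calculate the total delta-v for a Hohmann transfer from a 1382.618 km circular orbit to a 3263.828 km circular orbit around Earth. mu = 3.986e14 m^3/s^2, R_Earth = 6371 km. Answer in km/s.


r1 = 7753.6180 km = 7.753618e+06 m
r2 = 9634.8280 km = 9.634828e+06 m
dv1 = sqrt(mu/r1)*(sqrt(2*r2/(r1+r2)) - 1) = 377.8909 m/s
dv2 = sqrt(mu/r2)*(1 - sqrt(2*r1/(r1+r2))) = 357.8878 m/s
total dv = |dv1| + |dv2| = 377.8909 + 357.8878 = 735.7787 m/s = 0.7357787 km/s

0.7358 km/s


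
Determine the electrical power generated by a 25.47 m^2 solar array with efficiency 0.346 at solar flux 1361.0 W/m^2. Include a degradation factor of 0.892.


P = area * eta * S * degradation
P = 25.47 * 0.346 * 1361.0 * 0.892
P = 10698.6264 W

10698.6264 W


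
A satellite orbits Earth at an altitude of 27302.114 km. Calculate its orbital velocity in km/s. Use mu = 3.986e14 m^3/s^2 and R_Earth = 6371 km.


r = R_E + alt = 6371.0 + 27302.114 = 33673.1140 km = 3.3673114e+07 m
v = sqrt(mu/r) = sqrt(3.986e14 / 3.3673114e+07) = 3440.5431 m/s = 3.4405 km/s

3.4405 km/s


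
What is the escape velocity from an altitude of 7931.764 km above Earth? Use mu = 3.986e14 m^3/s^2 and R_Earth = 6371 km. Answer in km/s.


r = 6371.0 + 7931.764 = 14302.7640 km = 1.4302764e+07 m
v_esc = sqrt(2*mu/r) = sqrt(2*3.986e14 / 1.4302764e+07)
v_esc = 7465.7537 m/s = 7.4658 km/s

7.4658 km/s


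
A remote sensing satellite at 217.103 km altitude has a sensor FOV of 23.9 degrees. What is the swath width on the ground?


FOV = 23.9 deg = 0.4171337 rad
swath = 2 * alt * tan(FOV/2) = 2 * 217.103 * tan(0.2085668)
swath = 2 * 217.103 * 0.2116446
swath = 91.8974 km

91.8974 km


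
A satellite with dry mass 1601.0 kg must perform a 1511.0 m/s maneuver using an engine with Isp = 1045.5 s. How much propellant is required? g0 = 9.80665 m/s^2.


ve = Isp * g0 = 1045.5 * 9.80665 = 10252.852575 m/s
mass ratio = exp(dv/ve) = exp(1511.0/10252.852575) = 1.15878683
m_prop = m_dry * (mr - 1) = 1601.0 * (1.15878683 - 1)
m_prop = 254.2177 kg

254.2177 kg


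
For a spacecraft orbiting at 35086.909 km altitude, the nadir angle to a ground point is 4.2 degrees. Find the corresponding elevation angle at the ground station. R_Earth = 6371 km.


r = R_E + alt = 41457.9090 km
Law of sines in the satellite / Earth-center / ground-point triangle:
  sin(nadir)/R_E = sin(90 + el)/r  =>  cos(el) = (r/R_E)*sin(nadir)
cos(el) = (41457.9090 / 6371.0000) * sin(4.2 deg) = 0.4765818
el = arccos(0.4765818) = 61.5376 deg
(Earth-central angle = 90 - nadir - el = 24.2624 deg)

61.5376 degrees


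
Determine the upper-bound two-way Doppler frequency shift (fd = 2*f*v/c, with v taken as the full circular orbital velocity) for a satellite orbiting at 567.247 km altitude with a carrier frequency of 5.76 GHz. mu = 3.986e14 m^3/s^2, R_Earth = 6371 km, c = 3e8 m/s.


r = 6.938247e+06 m
v = sqrt(mu/r) = 7579.5561 m/s (worst-case radial velocity)
f = 5.76 GHz = 5.76e+09 Hz
fd = 2*f*v/c = 2*5.76e+09*7579.5561/3.0e+08
fd = 291054.9523 Hz

291054.9523 Hz


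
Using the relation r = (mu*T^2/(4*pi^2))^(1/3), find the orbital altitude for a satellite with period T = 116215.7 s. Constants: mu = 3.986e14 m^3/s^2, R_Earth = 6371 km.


T = 116215.7 s
r = (mu*T^2/(4*pi^2))^(1/3) = (3.986e14 * 116215.7^2 / (4*pi^2))^(1/3)
r = 5.1471764e+07 m = 51471.7642 km
alt = r - R_E = 51471.7642 - 6371 = 45100.7642 km

45100.7642 km


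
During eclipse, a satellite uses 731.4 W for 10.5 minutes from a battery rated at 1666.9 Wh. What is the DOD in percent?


E_used = P * t / 60 = 731.4 * 10.5 / 60 = 127.9950 Wh
DOD = E_used / E_total * 100 = 127.9950 / 1666.9 * 100
DOD = 7.6786 %

7.6786 %


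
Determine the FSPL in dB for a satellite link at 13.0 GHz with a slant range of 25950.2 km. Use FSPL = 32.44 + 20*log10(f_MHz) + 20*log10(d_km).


f = 13.0 GHz = 13000.0000 MHz
d = 25950.2 km
FSPL = 32.44 + 20*log10(13000.0000) + 20*log10(25950.2)
FSPL = 32.44 + 82.2789 + 88.2828
FSPL = 203.0017 dB

203.0017 dB


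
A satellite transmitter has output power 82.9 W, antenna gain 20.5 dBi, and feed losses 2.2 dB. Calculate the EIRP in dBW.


Pt = 82.9 W = 19.1855 dBW
EIRP = Pt_dBW + Gt - losses = 19.1855 + 20.5 - 2.2 = 37.4855 dBW

37.4855 dBW


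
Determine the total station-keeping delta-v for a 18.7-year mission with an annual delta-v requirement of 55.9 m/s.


dV = rate * years = 55.9 * 18.7
dV = 1045.3300 m/s

1045.3300 m/s


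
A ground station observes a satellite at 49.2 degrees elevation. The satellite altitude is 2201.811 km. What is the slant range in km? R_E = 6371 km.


h = 2201.811 km, el = 49.2 deg
d = -R_E*sin(el) + sqrt((R_E*sin(el))^2 + 2*R_E*h + h^2)
d = -6371.0000*sin(0.858702) + sqrt((6371.0000*0.7569951)^2 + 2*6371.0000*2201.811 + 2201.811^2)
d = 2671.3820 km

2671.3820 km


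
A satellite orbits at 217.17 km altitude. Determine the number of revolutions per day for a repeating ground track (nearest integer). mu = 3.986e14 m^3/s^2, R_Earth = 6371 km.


r = 6.58817e+06 m
T = 2*pi*sqrt(r^3/mu) = 5321.7984 s = 88.6966 min
revs/day = 1440 / 88.6966 = 16.2351
Rounded: 16 revolutions per day

16 revolutions per day


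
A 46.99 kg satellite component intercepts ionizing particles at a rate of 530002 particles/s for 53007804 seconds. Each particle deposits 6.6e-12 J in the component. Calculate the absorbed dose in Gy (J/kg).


Total energy deposited = rate * time * E_per
  = 530002 * 53007804 * 6.6e-12 = 185.4220 J
Dose = E_total / mass = 185.4220 / 46.99
Dose = 3.9460 Gy

3.9460 Gy


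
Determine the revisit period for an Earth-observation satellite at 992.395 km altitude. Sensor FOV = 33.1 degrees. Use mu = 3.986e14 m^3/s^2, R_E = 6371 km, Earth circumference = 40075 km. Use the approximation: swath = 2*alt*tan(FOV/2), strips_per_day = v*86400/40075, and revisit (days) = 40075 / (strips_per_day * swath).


swath = 2*992.395*tan(0.288852) = 589.8061 km
v = sqrt(mu/r) = 7357.4886 m/s = 7.3575 km/s
strips/day = v*86400/40075 = 7.3575*86400/40075 = 15.8624
coverage/day = strips * swath = 15.8624 * 589.8061 = 9355.7600 km
revisit = 40075 / 9355.7600 = 4.2835 days

4.2835 days


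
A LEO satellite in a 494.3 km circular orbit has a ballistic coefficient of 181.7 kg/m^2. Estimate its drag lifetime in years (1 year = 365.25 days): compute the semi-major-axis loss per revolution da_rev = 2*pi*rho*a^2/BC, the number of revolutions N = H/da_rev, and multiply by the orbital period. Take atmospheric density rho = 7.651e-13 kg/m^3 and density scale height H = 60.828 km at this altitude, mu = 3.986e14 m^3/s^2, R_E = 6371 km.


a = R_E + alt = 6865.3000 km = 6.8653e+06 m
da_rev = 2*pi*rho*a^2/BC = 2*pi*7.651e-13*(6.8653e+06)^2/181.7 = 1.246988 m per revolution
N = H/da_rev = 60828.0000 m / 1.246988 m = 48779.9504 revolutions
P = 2*pi*sqrt(a^3/mu) = 5661.0958 s
lifetime = N*P = 48779.9504 * 5661.0958 = 2.7614797e+08 s = 3196.1571 days
years = 3196.1571 / 365.25 = 8.7506 years

8.7506 years


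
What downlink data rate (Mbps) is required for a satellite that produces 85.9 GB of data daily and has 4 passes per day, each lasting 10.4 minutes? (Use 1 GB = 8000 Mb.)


total contact time = 4 * 10.4 * 60 = 2496.0000 s
data = 85.9 GB = 687200.0000 Mb
rate = 687200.0000 / 2496.0000 = 275.3205 Mbps

275.3205 Mbps


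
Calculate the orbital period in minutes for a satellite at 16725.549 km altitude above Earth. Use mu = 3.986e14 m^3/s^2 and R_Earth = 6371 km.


r = 23096.5490 km = 2.3096549e+07 m
T = 2*pi*sqrt(r^3/mu) = 2*pi*sqrt(1.2320867e+22 / 3.986e14)
T = 34932.6765 s = 582.2113 min

582.2113 minutes


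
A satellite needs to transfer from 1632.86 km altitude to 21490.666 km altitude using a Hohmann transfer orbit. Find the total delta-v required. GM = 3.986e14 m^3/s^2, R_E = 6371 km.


r1 = 8003.8600 km = 8.00386e+06 m
r2 = 27861.6660 km = 2.7861666e+07 m
dv1 = sqrt(mu/r1)*(sqrt(2*r2/(r1+r2)) - 1) = 1739.2956 m/s
dv2 = sqrt(mu/r2)*(1 - sqrt(2*r1/(r1+r2))) = 1255.4610 m/s
total dv = |dv1| + |dv2| = 1739.2956 + 1255.4610 = 2994.7566 m/s = 2.9948 km/s

2.9948 km/s


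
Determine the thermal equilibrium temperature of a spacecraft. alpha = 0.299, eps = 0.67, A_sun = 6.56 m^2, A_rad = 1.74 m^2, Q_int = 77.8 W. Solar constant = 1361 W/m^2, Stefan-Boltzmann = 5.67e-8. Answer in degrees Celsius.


Numerator = alpha*S*A_sun + Q_int = 0.299*1361*6.56 + 77.8 = 2747.3198 W
Denominator = eps*sigma*A_rad = 0.67*5.67e-8*1.74 = 6.610086e-08 W/K^4
T^4 = 4.1562543e+10 K^4
T = 451.5185 K = 178.3685 C

178.3685 degrees Celsius


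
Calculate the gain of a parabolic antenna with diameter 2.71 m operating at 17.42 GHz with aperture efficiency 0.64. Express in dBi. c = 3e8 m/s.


lambda = c/f = 3e8 / 1.742e+10 = 0.01722158 m
G = eta*(pi*D/lambda)^2 = 0.64*(pi*2.71/0.01722158)^2
G = 156412.7289 (linear)
G = 10*log10(156412.7289) = 51.9427 dBi

51.9427 dBi


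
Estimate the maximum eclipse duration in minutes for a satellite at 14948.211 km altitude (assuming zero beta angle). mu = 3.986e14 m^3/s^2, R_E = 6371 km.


r = 21319.2110 km
T = 516.3173 min
Eclipse fraction = arcsin(R_E/r)/pi = arcsin(6371.0000/21319.2110)/pi
= arcsin(0.2988385)/pi = 0.09659917
Eclipse duration = 0.09659917 * 516.3173 = 49.8758 min

49.8758 minutes


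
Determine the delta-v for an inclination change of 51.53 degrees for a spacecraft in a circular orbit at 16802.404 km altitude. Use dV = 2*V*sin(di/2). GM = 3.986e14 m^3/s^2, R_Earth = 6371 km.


r = 23173.4040 km = 2.3173404e+07 m
V = sqrt(mu/r) = 4147.3791 m/s
di = 51.53 deg = 0.8993682 rad
dV = 2*V*sin(di/2) = 2*4147.3791*sin(0.4496841)
dV = 3605.5741 m/s = 3.6056 km/s

3.6056 km/s


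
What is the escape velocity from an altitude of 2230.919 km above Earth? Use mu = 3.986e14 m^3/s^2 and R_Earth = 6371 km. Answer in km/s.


r = 6371.0 + 2230.919 = 8601.9190 km = 8.601919e+06 m
v_esc = sqrt(2*mu/r) = sqrt(2*3.986e14 / 8.601919e+06)
v_esc = 9626.8891 m/s = 9.6269 km/s

9.6269 km/s


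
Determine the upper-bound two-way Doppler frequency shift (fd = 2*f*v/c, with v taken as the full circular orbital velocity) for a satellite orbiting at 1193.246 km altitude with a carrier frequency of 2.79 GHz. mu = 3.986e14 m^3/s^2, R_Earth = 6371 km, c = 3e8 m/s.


r = 7.564246e+06 m
v = sqrt(mu/r) = 7259.1509 m/s (worst-case radial velocity)
f = 2.79 GHz = 2.79e+09 Hz
fd = 2*f*v/c = 2*2.79e+09*7259.1509/3.0e+08
fd = 135020.2069 Hz

135020.2069 Hz


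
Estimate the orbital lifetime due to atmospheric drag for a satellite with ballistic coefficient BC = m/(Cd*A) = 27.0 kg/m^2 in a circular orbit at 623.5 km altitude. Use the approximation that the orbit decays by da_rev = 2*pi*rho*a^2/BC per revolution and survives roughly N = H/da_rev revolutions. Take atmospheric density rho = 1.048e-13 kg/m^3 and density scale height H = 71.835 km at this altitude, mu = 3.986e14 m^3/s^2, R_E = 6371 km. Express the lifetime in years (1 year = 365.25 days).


a = R_E + alt = 6994.5000 km = 6.9945e+06 m
da_rev = 2*pi*rho*a^2/BC = 2*pi*1.048e-13*(6.9945e+06)^2/27.0 = 1.193138 m per revolution
N = H/da_rev = 71835.0000 m / 1.193138 m = 60206.7744 revolutions
P = 2*pi*sqrt(a^3/mu) = 5821.6519 s
lifetime = N*P = 60206.7744 * 5821.6519 = 3.5050288e+08 s = 4056.7463 days
years = 4056.7463 / 365.25 = 11.1068 years

11.1068 years


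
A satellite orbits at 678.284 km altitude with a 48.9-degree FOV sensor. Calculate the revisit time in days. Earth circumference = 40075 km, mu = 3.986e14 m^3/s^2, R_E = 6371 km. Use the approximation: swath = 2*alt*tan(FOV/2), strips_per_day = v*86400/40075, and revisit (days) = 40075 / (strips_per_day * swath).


swath = 2*678.284*tan(0.426733) = 616.7945 km
v = sqrt(mu/r) = 7519.6243 m/s = 7.5196 km/s
strips/day = v*86400/40075 = 7.5196*86400/40075 = 16.2120
coverage/day = strips * swath = 16.2120 * 616.7945 = 9999.4674 km
revisit = 40075 / 9999.4674 = 4.0077 days

4.0077 days


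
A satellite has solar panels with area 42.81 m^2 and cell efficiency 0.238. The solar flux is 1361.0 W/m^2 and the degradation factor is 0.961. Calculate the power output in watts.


P = area * eta * S * degradation
P = 42.81 * 0.238 * 1361.0 * 0.961
P = 13326.1193 W

13326.1193 W


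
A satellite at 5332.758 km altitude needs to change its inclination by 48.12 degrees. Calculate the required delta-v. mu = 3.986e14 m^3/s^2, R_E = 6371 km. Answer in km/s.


r = 11703.7580 km = 1.1703758e+07 m
V = sqrt(mu/r) = 5835.8750 m/s
di = 48.12 deg = 0.8398524 rad
dV = 2*V*sin(di/2) = 2*5835.8750*sin(0.4199262)
dV = 4758.4917 m/s = 4.7585 km/s

4.7585 km/s


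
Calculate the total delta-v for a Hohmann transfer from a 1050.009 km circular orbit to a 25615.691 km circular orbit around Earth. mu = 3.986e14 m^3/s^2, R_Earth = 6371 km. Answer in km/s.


r1 = 7421.0090 km = 7.421009e+06 m
r2 = 31986.6910 km = 3.1986691e+07 m
dv1 = sqrt(mu/r1)*(sqrt(2*r2/(r1+r2)) - 1) = 2008.9643 m/s
dv2 = sqrt(mu/r2)*(1 - sqrt(2*r1/(r1+r2))) = 1363.6691 m/s
total dv = |dv1| + |dv2| = 2008.9643 + 1363.6691 = 3372.6334 m/s = 3.3726 km/s

3.3726 km/s


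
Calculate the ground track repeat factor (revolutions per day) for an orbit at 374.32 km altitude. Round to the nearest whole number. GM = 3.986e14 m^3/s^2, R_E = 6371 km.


r = 6.74532e+06 m
T = 2*pi*sqrt(r^3/mu) = 5513.3436 s = 91.8891 min
revs/day = 1440 / 91.8891 = 15.6711
Rounded: 16 revolutions per day

16 revolutions per day


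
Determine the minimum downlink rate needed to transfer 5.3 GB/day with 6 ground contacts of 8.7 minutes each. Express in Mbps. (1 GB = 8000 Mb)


total contact time = 6 * 8.7 * 60 = 3132.0000 s
data = 5.3 GB = 42400.0000 Mb
rate = 42400.0000 / 3132.0000 = 13.5377 Mbps

13.5377 Mbps


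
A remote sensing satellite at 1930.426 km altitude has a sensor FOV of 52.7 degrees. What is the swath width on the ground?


FOV = 52.7 deg = 0.9197885 rad
swath = 2 * alt * tan(FOV/2) = 2 * 1930.426 * tan(0.4598943)
swath = 2 * 1930.426 * 0.4953171
swath = 1912.3459 km

1912.3459 km


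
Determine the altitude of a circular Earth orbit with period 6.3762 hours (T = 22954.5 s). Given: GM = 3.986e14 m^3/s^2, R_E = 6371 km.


T = 22954.5 s
r = (mu*T^2/(4*pi^2))^(1/3) = (3.986e14 * 22954.5^2 / (4*pi^2))^(1/3)
r = 1.7457059e+07 m = 17457.0589 km
alt = r - R_E = 17457.0589 - 6371 = 11086.0589 km

11086.0589 km


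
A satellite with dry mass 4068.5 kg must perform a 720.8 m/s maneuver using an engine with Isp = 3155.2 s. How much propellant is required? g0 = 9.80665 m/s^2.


ve = Isp * g0 = 3155.2 * 9.80665 = 30941.942080 m/s
mass ratio = exp(dv/ve) = exp(720.8/30941.942080) = 1.02356869
m_prop = m_dry * (mr - 1) = 4068.5 * (1.02356869 - 1)
m_prop = 95.8892 kg

95.8892 kg


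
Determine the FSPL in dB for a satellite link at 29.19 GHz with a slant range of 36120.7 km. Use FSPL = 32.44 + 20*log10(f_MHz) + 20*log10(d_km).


f = 29.19 GHz = 29190.0000 MHz
d = 36120.7 km
FSPL = 32.44 + 20*log10(29190.0000) + 20*log10(36120.7)
FSPL = 32.44 + 89.3047 + 91.1551
FSPL = 212.8998 dB

212.8998 dB


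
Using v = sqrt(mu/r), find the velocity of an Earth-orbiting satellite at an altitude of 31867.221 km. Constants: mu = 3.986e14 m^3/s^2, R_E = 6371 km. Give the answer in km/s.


r = R_E + alt = 6371.0 + 31867.221 = 38238.2210 km = 3.8238221e+07 m
v = sqrt(mu/r) = sqrt(3.986e14 / 3.8238221e+07) = 3228.6414 m/s = 3.2286 km/s

3.2286 km/s


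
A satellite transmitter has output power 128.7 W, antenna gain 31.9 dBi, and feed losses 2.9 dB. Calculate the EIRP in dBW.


Pt = 128.7 W = 21.0958 dBW
EIRP = Pt_dBW + Gt - losses = 21.0958 + 31.9 - 2.9 = 50.0958 dBW

50.0958 dBW


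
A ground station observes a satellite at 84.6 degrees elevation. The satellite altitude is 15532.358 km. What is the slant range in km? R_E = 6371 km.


h = 15532.358 km, el = 84.6 deg
d = -R_E*sin(el) + sqrt((R_E*sin(el))^2 + 2*R_E*h + h^2)
d = -6371.0000*sin(1.4765) + sqrt((6371.0000*0.995562)^2 + 2*6371.0000*15532.358 + 15532.358^2)
d = 15552.4252 km

15552.4252 km


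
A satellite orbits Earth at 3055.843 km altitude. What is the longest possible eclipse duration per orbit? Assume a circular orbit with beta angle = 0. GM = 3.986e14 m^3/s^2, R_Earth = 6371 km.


r = 9426.8430 km
T = 151.8131 min
Eclipse fraction = arcsin(R_E/r)/pi = arcsin(6371.0000/9426.8430)/pi
= arcsin(0.675836)/pi = 0.2362173
Eclipse duration = 0.2362173 * 151.8131 = 35.8609 min

35.8609 minutes


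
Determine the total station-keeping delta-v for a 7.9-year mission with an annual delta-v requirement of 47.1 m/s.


dV = rate * years = 47.1 * 7.9
dV = 372.0900 m/s

372.0900 m/s


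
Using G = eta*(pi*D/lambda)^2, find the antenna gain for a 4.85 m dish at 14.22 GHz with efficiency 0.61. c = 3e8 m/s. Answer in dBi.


lambda = c/f = 3e8 / 1.422e+10 = 0.02109705 m
G = eta*(pi*D/lambda)^2 = 0.61*(pi*4.85/0.02109705)^2
G = 318177.7021 (linear)
G = 10*log10(318177.7021) = 55.0267 dBi

55.0267 dBi


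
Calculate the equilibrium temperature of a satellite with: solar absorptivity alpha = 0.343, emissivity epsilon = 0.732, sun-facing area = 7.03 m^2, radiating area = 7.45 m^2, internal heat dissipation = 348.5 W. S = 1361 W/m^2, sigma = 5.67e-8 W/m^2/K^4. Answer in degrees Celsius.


Numerator = alpha*S*A_sun + Q_int = 0.343*1361*7.03 + 348.5 = 3630.2657 W
Denominator = eps*sigma*A_rad = 0.732*5.67e-8*7.45 = 3.0920778e-07 W/K^4
T^4 = 1.1740538e+10 K^4
T = 329.1713 K = 56.0213 C

56.0213 degrees Celsius


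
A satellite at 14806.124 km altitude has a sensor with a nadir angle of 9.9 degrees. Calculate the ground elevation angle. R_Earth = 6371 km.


r = R_E + alt = 21177.1240 km
Law of sines in the satellite / Earth-center / ground-point triangle:
  sin(nadir)/R_E = sin(90 + el)/r  =>  cos(el) = (r/R_E)*sin(nadir)
cos(el) = (21177.1240 / 6371.0000) * sin(9.9 deg) = 0.5714902
el = arccos(0.5714902) = 55.1458 deg
(Earth-central angle = 90 - nadir - el = 24.9542 deg)

55.1458 degrees


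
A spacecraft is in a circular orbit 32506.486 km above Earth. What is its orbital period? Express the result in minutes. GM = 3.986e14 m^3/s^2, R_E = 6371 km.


r = 38877.4860 km = 3.8877486e+07 m
T = 2*pi*sqrt(r^3/mu) = 2*pi*sqrt(5.8761723e+22 / 3.986e14)
T = 76288.3956 s = 1271.4733 min

1271.4733 minutes


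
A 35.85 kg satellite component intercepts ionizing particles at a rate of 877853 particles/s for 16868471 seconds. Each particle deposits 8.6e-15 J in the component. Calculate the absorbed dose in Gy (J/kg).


Total energy deposited = rate * time * E_per
  = 877853 * 16868471 * 8.6e-15 = 0.1273491 J
Dose = E_total / mass = 0.1273491 / 35.85
Dose = 0.003552277 Gy

0.0036 Gy


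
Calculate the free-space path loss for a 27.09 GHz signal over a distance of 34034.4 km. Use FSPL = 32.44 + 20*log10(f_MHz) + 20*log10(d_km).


f = 27.09 GHz = 27090.0000 MHz
d = 34034.4 km
FSPL = 32.44 + 20*log10(27090.0000) + 20*log10(34034.4)
FSPL = 32.44 + 88.6562 + 90.6384
FSPL = 211.7345 dB

211.7345 dB


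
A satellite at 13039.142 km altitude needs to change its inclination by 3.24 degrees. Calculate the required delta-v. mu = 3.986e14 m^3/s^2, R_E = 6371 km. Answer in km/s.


r = 19410.1420 km = 1.9410142e+07 m
V = sqrt(mu/r) = 4531.6284 m/s
di = 3.24 deg = 0.05654867 rad
dV = 2*V*sin(di/2) = 2*4531.6284*sin(0.02827433)
dV = 256.2234 m/s = 0.2562234 km/s

0.2562 km/s


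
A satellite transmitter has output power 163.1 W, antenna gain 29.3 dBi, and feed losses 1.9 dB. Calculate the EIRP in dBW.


Pt = 163.1 W = 22.1245 dBW
EIRP = Pt_dBW + Gt - losses = 22.1245 + 29.3 - 1.9 = 49.5245 dBW

49.5245 dBW


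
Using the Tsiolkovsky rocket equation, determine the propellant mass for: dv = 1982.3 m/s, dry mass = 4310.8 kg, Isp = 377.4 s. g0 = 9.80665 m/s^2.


ve = Isp * g0 = 377.4 * 9.80665 = 3701.029710 m/s
mass ratio = exp(dv/ve) = exp(1982.3/3701.029710) = 1.70848617
m_prop = m_dry * (mr - 1) = 4310.8 * (1.70848617 - 1)
m_prop = 3054.1422 kg

3054.1422 kg


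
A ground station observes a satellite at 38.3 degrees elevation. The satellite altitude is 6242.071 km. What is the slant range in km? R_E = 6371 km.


h = 6242.071 km, el = 38.3 deg
d = -R_E*sin(el) + sqrt((R_E*sin(el))^2 + 2*R_E*h + h^2)
d = -6371.0000*sin(0.6684611) + sqrt((6371.0000*0.619779)^2 + 2*6371.0000*6242.071 + 6242.071^2)
d = 7631.1744 km

7631.1744 km


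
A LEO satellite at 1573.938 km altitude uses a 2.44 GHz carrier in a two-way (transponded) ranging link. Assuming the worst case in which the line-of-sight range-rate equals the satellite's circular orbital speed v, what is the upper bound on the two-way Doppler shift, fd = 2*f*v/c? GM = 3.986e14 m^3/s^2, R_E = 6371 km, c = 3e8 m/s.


r = 7.944938e+06 m
v = sqrt(mu/r) = 7083.1003 m/s (worst-case radial velocity)
f = 2.44 GHz = 2.44e+09 Hz
fd = 2*f*v/c = 2*2.44e+09*7083.1003/3.0e+08
fd = 115218.4314 Hz

115218.4314 Hz


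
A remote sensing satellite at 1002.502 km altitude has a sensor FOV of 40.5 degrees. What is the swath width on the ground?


FOV = 40.5 deg = 0.7068583 rad
swath = 2 * alt * tan(FOV/2) = 2 * 1002.502 * tan(0.3534292)
swath = 2 * 1002.502 * 0.3689195
swath = 739.6850 km

739.6850 km


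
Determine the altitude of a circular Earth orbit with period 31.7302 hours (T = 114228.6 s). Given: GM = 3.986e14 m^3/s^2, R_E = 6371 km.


T = 114228.6 s
r = (mu*T^2/(4*pi^2))^(1/3) = (3.986e14 * 114228.6^2 / (4*pi^2))^(1/3)
r = 5.0883357e+07 m = 50883.3569 km
alt = r - R_E = 50883.3569 - 6371 = 44512.3569 km

44512.3569 km


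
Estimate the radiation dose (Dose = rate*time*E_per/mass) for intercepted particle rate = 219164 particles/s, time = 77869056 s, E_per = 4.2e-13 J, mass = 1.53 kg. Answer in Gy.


Total energy deposited = rate * time * E_per
  = 219164 * 77869056 * 4.2e-13 = 7.1678 J
Dose = E_total / mass = 7.1678 / 1.53
Dose = 4.6848 Gy

4.6848 Gy


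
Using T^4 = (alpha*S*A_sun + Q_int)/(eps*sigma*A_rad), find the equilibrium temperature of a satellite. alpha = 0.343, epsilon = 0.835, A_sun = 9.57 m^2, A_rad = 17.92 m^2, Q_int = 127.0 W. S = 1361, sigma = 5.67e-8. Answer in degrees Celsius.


Numerator = alpha*S*A_sun + Q_int = 0.343*1361*9.57 + 127.0 = 4594.4961 W
Denominator = eps*sigma*A_rad = 0.835*5.67e-8*17.92 = 8.4841344e-07 W/K^4
T^4 = 5.4153976e+09 K^4
T = 271.2736 K = -1.8764 C

-1.8764 degrees Celsius


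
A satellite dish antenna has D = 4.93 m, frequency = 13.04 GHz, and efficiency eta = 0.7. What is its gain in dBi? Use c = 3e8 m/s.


lambda = c/f = 3e8 / 1.304e+10 = 0.02300613 m
G = eta*(pi*D/lambda)^2 = 0.7*(pi*4.93/0.02300613)^2
G = 317251.9479 (linear)
G = 10*log10(317251.9479) = 55.0140 dBi

55.0140 dBi


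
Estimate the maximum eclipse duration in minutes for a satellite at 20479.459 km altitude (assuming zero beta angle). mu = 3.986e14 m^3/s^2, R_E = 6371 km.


r = 26850.4590 km
T = 729.7726 min
Eclipse fraction = arcsin(R_E/r)/pi = arcsin(6371.0000/26850.4590)/pi
= arcsin(0.2372771)/pi = 0.07625495
Eclipse duration = 0.07625495 * 729.7726 = 55.6488 min

55.6488 minutes


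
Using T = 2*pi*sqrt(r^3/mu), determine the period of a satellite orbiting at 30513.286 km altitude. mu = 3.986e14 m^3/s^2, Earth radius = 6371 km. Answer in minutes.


r = 36884.2860 km = 3.6884286e+07 m
T = 2*pi*sqrt(r^3/mu) = 2*pi*sqrt(5.0179247e+22 / 3.986e14)
T = 70497.4312 s = 1174.9572 min

1174.9572 minutes


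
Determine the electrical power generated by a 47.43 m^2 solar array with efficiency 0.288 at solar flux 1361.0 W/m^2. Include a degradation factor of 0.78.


P = area * eta * S * degradation
P = 47.43 * 0.288 * 1361.0 * 0.78
P = 14501.0129 W

14501.0129 W


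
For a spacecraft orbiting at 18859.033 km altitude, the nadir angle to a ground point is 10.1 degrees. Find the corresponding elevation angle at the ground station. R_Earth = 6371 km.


r = R_E + alt = 25230.0330 km
Law of sines in the satellite / Earth-center / ground-point triangle:
  sin(nadir)/R_E = sin(90 + el)/r  =>  cos(el) = (r/R_E)*sin(nadir)
cos(el) = (25230.0330 / 6371.0000) * sin(10.1 deg) = 0.6944763
el = arccos(0.6944763) = 46.0145 deg
(Earth-central angle = 90 - nadir - el = 33.8855 deg)

46.0145 degrees


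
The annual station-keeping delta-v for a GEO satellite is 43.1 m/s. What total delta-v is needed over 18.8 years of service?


dV = rate * years = 43.1 * 18.8
dV = 810.2800 m/s

810.2800 m/s


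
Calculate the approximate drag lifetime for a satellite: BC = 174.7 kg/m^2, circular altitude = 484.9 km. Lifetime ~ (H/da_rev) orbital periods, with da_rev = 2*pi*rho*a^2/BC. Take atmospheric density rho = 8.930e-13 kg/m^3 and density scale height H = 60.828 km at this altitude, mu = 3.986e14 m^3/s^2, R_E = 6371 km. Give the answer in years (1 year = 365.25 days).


a = R_E + alt = 6855.9000 km = 6.8559e+06 m
da_rev = 2*pi*rho*a^2/BC = 2*pi*8.930e-13*(6.8559e+06)^2/174.7 = 1.509619 m per revolution
N = H/da_rev = 60828.0000 m / 1.509619 m = 40293.6089 revolutions
P = 2*pi*sqrt(a^3/mu) = 5649.4729 s
lifetime = N*P = 40293.6089 * 5649.4729 = 2.2763765e+08 s = 2634.6951 days
years = 2634.6951 / 365.25 = 7.2134 years

7.2134 years


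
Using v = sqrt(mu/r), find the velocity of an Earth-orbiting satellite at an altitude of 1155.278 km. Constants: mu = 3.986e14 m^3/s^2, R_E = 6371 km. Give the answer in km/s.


r = R_E + alt = 6371.0 + 1155.278 = 7526.2780 km = 7.526278e+06 m
v = sqrt(mu/r) = sqrt(3.986e14 / 7.526278e+06) = 7277.4381 m/s = 7.2774 km/s

7.2774 km/s


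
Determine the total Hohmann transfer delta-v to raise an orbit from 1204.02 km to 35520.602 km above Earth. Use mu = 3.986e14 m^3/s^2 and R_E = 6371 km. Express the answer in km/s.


r1 = 7575.0200 km = 7.57502e+06 m
r2 = 41891.6020 km = 4.1891602e+07 m
dv1 = sqrt(mu/r1)*(sqrt(2*r2/(r1+r2)) - 1) = 2186.6027 m/s
dv2 = sqrt(mu/r2)*(1 - sqrt(2*r1/(r1+r2))) = 1377.5567 m/s
total dv = |dv1| + |dv2| = 2186.6027 + 1377.5567 = 3564.1595 m/s = 3.5642 km/s

3.5642 km/s


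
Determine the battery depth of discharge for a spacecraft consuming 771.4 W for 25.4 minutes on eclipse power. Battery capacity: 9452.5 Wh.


E_used = P * t / 60 = 771.4 * 25.4 / 60 = 326.5593 Wh
DOD = E_used / E_total * 100 = 326.5593 / 9452.5 * 100
DOD = 3.4547 %

3.4547 %


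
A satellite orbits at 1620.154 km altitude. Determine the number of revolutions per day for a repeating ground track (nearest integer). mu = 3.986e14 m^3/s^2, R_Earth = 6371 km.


r = 7.991154e+06 m
T = 2*pi*sqrt(r^3/mu) = 7109.2776 s = 118.4880 min
revs/day = 1440 / 118.4880 = 12.1531
Rounded: 12 revolutions per day

12 revolutions per day


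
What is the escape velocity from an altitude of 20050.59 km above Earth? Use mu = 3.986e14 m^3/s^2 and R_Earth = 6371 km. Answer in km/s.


r = 6371.0 + 20050.59 = 26421.5900 km = 2.642159e+07 m
v_esc = sqrt(2*mu/r) = sqrt(2*3.986e14 / 2.642159e+07)
v_esc = 5492.9313 m/s = 5.4929 km/s

5.4929 km/s


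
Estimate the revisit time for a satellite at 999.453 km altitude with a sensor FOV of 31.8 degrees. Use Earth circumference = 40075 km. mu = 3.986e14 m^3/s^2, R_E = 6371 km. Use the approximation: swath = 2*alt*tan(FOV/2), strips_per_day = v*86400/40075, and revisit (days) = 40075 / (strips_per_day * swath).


swath = 2*999.453*tan(0.2775074) = 569.4034 km
v = sqrt(mu/r) = 7353.9650 m/s = 7.3540 km/s
strips/day = v*86400/40075 = 7.3540*86400/40075 = 15.8548
coverage/day = strips * swath = 15.8548 * 569.4034 = 9027.7971 km
revisit = 40075 / 9027.7971 = 4.4391 days

4.4391 days


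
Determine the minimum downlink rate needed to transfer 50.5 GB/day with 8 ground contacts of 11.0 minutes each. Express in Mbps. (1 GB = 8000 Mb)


total contact time = 8 * 11.0 * 60 = 5280.0000 s
data = 50.5 GB = 404000.0000 Mb
rate = 404000.0000 / 5280.0000 = 76.5152 Mbps

76.5152 Mbps


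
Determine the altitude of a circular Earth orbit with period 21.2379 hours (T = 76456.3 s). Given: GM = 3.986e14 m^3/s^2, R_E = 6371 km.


T = 76456.3 s
r = (mu*T^2/(4*pi^2))^(1/3) = (3.986e14 * 76456.3^2 / (4*pi^2))^(1/3)
r = 3.8934509e+07 m = 38934.5092 km
alt = r - R_E = 38934.5092 - 6371 = 32563.5092 km

32563.5092 km


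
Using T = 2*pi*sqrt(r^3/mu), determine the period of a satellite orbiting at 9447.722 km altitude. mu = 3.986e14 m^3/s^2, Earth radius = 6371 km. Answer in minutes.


r = 15818.7220 km = 1.5818722e+07 m
T = 2*pi*sqrt(r^3/mu) = 2*pi*sqrt(3.9583499e+21 / 3.986e14)
T = 19800.1423 s = 330.0024 min

330.0024 minutes


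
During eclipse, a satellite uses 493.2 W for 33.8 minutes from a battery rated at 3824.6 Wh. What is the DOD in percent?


E_used = P * t / 60 = 493.2 * 33.8 / 60 = 277.8360 Wh
DOD = E_used / E_total * 100 = 277.8360 / 3824.6 * 100
DOD = 7.2644 %

7.2644 %


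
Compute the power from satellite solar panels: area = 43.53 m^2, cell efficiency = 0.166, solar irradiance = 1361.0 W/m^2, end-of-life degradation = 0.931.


P = area * eta * S * degradation
P = 43.53 * 0.166 * 1361.0 * 0.931
P = 9155.9742 W

9155.9742 W


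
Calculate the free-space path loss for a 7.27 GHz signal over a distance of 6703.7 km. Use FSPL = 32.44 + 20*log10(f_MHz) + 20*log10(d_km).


f = 7.27 GHz = 7270.0000 MHz
d = 6703.7 km
FSPL = 32.44 + 20*log10(7270.0000) + 20*log10(6703.7)
FSPL = 32.44 + 77.2307 + 76.5263
FSPL = 186.1970 dB

186.1970 dB


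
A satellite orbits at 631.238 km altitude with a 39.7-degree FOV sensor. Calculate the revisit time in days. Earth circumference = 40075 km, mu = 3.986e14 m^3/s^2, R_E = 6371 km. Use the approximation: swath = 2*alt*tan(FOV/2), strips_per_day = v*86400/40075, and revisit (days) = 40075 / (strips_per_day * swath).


swath = 2*631.238*tan(0.3464479) = 455.7642 km
v = sqrt(mu/r) = 7544.8431 m/s = 7.5448 km/s
strips/day = v*86400/40075 = 7.5448*86400/40075 = 16.2664
coverage/day = strips * swath = 16.2664 * 455.7642 = 7413.6259 km
revisit = 40075 / 7413.6259 = 5.4056 days

5.4056 days


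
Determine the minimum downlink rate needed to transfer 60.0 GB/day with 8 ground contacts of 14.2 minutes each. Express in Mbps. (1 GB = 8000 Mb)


total contact time = 8 * 14.2 * 60 = 6816.0000 s
data = 60.0 GB = 480000.0000 Mb
rate = 480000.0000 / 6816.0000 = 70.4225 Mbps

70.4225 Mbps


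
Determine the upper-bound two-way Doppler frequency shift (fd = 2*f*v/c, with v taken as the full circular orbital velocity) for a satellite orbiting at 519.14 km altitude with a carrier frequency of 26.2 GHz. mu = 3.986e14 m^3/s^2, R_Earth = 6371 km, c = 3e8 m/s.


r = 6.89014e+06 m
v = sqrt(mu/r) = 7605.9703 m/s (worst-case radial velocity)
f = 26.2 GHz = 2.62e+10 Hz
fd = 2*f*v/c = 2*2.62e+10*7605.9703/3.0e+08
fd = 1.3285095e+06 Hz

1.3285e+06 Hz


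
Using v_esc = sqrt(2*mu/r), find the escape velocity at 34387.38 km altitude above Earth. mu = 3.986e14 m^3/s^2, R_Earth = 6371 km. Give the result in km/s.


r = 6371.0 + 34387.38 = 40758.3800 km = 4.075838e+07 m
v_esc = sqrt(2*mu/r) = sqrt(2*3.986e14 / 4.075838e+07)
v_esc = 4422.5748 m/s = 4.4226 km/s

4.4226 km/s


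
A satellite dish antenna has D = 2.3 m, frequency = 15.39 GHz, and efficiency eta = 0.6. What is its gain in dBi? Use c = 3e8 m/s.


lambda = c/f = 3e8 / 1.539e+10 = 0.01949318 m
G = eta*(pi*D/lambda)^2 = 0.6*(pi*2.3/0.01949318)^2
G = 82440.6482 (linear)
G = 10*log10(82440.6482) = 49.1614 dBi

49.1614 dBi


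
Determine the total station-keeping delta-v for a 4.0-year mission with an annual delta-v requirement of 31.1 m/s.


dV = rate * years = 31.1 * 4.0
dV = 124.4000 m/s

124.4000 m/s


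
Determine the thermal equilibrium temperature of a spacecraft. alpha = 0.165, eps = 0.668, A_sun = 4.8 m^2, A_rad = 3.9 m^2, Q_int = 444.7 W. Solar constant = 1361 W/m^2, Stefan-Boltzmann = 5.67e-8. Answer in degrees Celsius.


Numerator = alpha*S*A_sun + Q_int = 0.165*1361*4.8 + 444.7 = 1522.6120 W
Denominator = eps*sigma*A_rad = 0.668*5.67e-8*3.9 = 1.4771484e-07 W/K^4
T^4 = 1.030778e+10 K^4
T = 318.6334 K = 45.4834 C

45.4834 degrees Celsius


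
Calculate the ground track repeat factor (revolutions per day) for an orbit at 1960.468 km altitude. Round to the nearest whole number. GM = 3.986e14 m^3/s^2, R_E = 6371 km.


r = 8.331468e+06 m
T = 2*pi*sqrt(r^3/mu) = 7568.2160 s = 126.1369 min
revs/day = 1440 / 126.1369 = 11.4162
Rounded: 11 revolutions per day

11 revolutions per day


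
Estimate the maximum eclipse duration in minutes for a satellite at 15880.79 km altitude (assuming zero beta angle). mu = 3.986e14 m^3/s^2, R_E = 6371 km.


r = 22251.7900 km
T = 550.5635 min
Eclipse fraction = arcsin(R_E/r)/pi = arcsin(6371.0000/22251.7900)/pi
= arcsin(0.286314)/pi = 0.09243006
Eclipse duration = 0.09243006 * 550.5635 = 50.8886 min

50.8886 minutes


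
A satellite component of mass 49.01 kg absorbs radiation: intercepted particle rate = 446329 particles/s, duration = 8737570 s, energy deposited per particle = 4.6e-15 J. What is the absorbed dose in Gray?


Total energy deposited = rate * time * E_per
  = 446329 * 8737570 * 4.6e-15 = 0.01793922 J
Dose = E_total / mass = 0.01793922 / 49.01
Dose = 3.6603187e-04 Gy

3.6603e-04 Gy


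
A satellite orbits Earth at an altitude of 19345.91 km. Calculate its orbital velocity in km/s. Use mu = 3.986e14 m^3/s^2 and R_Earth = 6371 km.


r = R_E + alt = 6371.0 + 19345.91 = 25716.9100 km = 2.571691e+07 m
v = sqrt(mu/r) = sqrt(3.986e14 / 2.571691e+07) = 3936.9442 m/s = 3.9369 km/s

3.9369 km/s


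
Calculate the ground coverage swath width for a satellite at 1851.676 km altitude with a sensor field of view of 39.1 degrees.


FOV = 39.1 deg = 0.6824237 rad
swath = 2 * alt * tan(FOV/2) = 2 * 1851.676 * tan(0.3412119)
swath = 2 * 1851.676 * 0.355101
swath = 1315.0639 km

1315.0639 km


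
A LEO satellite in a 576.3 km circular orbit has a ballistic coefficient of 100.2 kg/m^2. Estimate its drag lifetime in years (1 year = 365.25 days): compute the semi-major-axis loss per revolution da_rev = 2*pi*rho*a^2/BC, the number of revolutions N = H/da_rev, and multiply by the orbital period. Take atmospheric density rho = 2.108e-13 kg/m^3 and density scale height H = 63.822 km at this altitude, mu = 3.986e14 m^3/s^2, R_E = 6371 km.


a = R_E + alt = 6947.3000 km = 6.9473e+06 m
da_rev = 2*pi*rho*a^2/BC = 2*pi*2.108e-13*(6.9473e+06)^2/100.2 = 0.637991451 m per revolution
N = H/da_rev = 63822.0000 m / 0.637991451 m = 100035.8231 revolutions
P = 2*pi*sqrt(a^3/mu) = 5762.8233 s
lifetime = N*P = 100035.8231 * 5762.8233 = 5.7648877e+08 s = 6672.3237 days
years = 6672.3237 / 365.25 = 18.2678 years

18.2678 years
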